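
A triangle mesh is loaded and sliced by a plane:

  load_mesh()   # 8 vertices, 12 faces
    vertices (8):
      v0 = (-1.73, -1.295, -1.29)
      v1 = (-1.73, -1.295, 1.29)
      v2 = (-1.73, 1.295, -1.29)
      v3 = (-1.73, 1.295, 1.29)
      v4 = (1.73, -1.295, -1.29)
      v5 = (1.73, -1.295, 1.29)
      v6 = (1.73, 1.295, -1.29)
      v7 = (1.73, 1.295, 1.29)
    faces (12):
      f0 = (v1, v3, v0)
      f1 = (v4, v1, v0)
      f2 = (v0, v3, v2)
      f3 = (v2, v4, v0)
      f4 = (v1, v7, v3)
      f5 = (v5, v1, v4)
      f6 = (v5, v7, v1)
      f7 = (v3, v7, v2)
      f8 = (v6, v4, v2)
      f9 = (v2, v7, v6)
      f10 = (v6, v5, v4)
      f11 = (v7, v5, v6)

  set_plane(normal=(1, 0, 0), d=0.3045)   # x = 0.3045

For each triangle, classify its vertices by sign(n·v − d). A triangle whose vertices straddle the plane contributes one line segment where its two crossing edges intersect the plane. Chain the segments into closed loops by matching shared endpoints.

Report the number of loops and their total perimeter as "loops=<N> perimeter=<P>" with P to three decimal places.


loops=1 perimeter=10.340

Straddling triangles (8 of 12):
  (v4,v1,v0) [+--] → (0.3045, -1.295, -0.227055)–(0.3045, -1.295, -1.29)  len=1.0629
  (v2,v4,v0) [-+-] → (0.3045, -0.227935, -1.29)–(0.3045, -1.295, -1.29)  len=1.0671
  (v1,v7,v3) [-+-] → (0.3045, 0.227935, 1.29)–(0.3045, 1.295, 1.29)  len=1.0671
  (v5,v1,v4) [+-+] → (0.3045, -1.295, 1.29)–(0.3045, -1.295, -0.227055)  len=1.5171
  (v5,v7,v1) [++-] → (0.3045, 0.227935, 1.29)–(0.3045, -1.295, 1.29)  len=1.5229
  (v3,v7,v2) [-+-] → (0.3045, 1.295, 1.29)–(0.3045, 1.295, 0.227055)  len=1.0629
  (v6,v4,v2) [++-] → (0.3045, -0.227935, -1.29)–(0.3045, 1.295, -1.29)  len=1.5229
  (v2,v7,v6) [-++] → (0.3045, 1.295, 0.227055)–(0.3045, 1.295, -1.29)  len=1.5171

Chained into 1 loop(s):
  loop 1: 8 segments, perimeter = 10.3400
Total perimeter = 10.340


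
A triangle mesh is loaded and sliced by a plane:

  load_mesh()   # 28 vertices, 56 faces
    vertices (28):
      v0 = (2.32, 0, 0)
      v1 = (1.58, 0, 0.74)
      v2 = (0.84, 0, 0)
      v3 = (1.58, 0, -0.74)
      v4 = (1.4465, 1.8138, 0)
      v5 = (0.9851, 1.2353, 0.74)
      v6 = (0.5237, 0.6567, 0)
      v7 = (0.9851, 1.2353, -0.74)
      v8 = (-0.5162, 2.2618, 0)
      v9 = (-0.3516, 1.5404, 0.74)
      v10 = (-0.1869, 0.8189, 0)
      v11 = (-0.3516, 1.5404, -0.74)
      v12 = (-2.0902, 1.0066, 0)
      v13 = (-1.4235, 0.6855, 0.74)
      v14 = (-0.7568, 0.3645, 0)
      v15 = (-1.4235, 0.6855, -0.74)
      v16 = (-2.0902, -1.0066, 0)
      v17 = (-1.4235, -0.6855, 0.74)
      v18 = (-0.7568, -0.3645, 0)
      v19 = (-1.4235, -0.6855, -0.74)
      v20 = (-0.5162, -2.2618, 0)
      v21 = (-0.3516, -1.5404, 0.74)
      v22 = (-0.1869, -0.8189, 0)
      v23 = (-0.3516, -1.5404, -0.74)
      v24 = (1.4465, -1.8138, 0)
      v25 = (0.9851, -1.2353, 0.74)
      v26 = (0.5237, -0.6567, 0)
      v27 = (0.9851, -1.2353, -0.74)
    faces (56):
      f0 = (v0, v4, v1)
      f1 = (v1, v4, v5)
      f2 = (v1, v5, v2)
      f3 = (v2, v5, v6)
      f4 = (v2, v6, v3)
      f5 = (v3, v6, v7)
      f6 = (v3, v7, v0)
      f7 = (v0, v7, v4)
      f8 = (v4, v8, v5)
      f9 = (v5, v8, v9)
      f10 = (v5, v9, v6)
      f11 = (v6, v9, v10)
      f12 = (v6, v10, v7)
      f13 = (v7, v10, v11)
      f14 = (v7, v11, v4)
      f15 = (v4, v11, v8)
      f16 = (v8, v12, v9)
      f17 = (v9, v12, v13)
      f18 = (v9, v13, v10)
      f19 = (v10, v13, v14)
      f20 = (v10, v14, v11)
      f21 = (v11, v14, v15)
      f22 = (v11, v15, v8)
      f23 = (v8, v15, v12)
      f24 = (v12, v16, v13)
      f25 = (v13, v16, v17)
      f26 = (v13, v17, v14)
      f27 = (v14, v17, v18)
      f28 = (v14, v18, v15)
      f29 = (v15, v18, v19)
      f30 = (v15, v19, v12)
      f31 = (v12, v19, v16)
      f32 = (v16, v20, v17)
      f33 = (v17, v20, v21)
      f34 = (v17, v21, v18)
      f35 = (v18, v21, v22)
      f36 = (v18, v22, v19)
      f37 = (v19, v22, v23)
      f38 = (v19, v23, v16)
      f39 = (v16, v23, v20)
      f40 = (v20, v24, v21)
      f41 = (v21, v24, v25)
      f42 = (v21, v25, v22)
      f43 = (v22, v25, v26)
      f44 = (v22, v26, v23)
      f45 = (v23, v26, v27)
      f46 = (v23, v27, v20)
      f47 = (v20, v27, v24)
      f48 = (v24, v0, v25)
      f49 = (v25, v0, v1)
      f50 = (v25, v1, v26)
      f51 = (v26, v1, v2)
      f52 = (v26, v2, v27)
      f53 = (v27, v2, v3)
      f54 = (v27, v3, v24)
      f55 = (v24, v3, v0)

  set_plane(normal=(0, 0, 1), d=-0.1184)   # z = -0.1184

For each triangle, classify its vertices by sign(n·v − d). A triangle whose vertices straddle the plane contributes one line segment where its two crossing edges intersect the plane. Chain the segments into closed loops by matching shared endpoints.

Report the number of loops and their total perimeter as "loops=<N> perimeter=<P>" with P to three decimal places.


Straddling triangles (28 of 56):
  (v2,v6,v3) [++-] → (0.692708, 0.551628, -0.1184)–(0.9584, 0, -0.1184)  len=0.6123
  (v3,v6,v7) [-+-] → (0.692708, 0.551628, -0.1184)–(0.597524, 0.749276, -0.1184)  len=0.2194
  (v3,v7,v0) [--+] → (2.10642, 0.197648, -0.1184)–(2.2016, 0, -0.1184)  len=0.2194
  (v0,v7,v4) [+-+] → (2.10642, 0.197648, -0.1184)–(1.37268, 1.72124, -0.1184)  len=1.6911
  (v6,v10,v7) [++-] → (0.00062, 0.885524, -0.1184)–(0.597524, 0.749276, -0.1184)  len=0.6123
  (v7,v10,v11) [-+-] → (0.00062, 0.885524, -0.1184)–(-0.213252, 0.93434, -0.1184)  len=0.2194
  (v7,v11,v4) [--+] → (1.1588, 1.77006, -0.1184)–(1.37268, 1.72124, -0.1184)  len=0.2194
  (v4,v11,v8) [+-+] → (1.1588, 1.77006, -0.1184)–(-0.489864, 2.14638, -0.1184)  len=1.6911
  (v10,v14,v11) [++-] → (-0.691968, 0.552644, -0.1184)–(-0.213252, 0.93434, -0.1184)  len=0.6123
  (v11,v14,v15) [-+-] → (-0.691968, 0.552644, -0.1184)–(-0.863472, 0.41586, -0.1184)  len=0.2194
  (v11,v15,v8) [--+] → (-0.661368, 2.00959, -0.1184)–(-0.489864, 2.14638, -0.1184)  len=0.2194
  (v8,v15,v12) [+-+] → (-0.661368, 2.00959, -0.1184)–(-1.98353, 0.955224, -0.1184)  len=1.6911
  (v14,v18,v15) [++-] → (-0.863472, -0.1965, -0.1184)–(-0.863472, 0.41586, -0.1184)  len=0.6124
  (v15,v18,v19) [-+-] → (-0.863472, -0.1965, -0.1184)–(-0.863472, -0.41586, -0.1184)  len=0.2194
  (v15,v19,v12) [--+] → (-1.98353, 0.735864, -0.1184)–(-1.98353, 0.955224, -0.1184)  len=0.2194
  (v12,v19,v16) [+-+] → (-1.98353, 0.735864, -0.1184)–(-1.98353, -0.955224, -0.1184)  len=1.6911
  (v18,v22,v19) [++-] → (-0.384756, -0.797556, -0.1184)–(-0.863472, -0.41586, -0.1184)  len=0.6123
  (v19,v22,v23) [-+-] → (-0.384756, -0.797556, -0.1184)–(-0.213252, -0.93434, -0.1184)  len=0.2194
  (v19,v23,v16) [--+] → (-1.81202, -1.09201, -0.1184)–(-1.98353, -0.955224, -0.1184)  len=0.2194
  (v16,v23,v20) [+-+] → (-1.81202, -1.09201, -0.1184)–(-0.489864, -2.14638, -0.1184)  len=1.6911
  (v22,v26,v23) [++-] → (0.383652, -0.798092, -0.1184)–(-0.213252, -0.93434, -0.1184)  len=0.6123
  (v23,v26,v27) [-+-] → (0.383652, -0.798092, -0.1184)–(0.597524, -0.749276, -0.1184)  len=0.2194
  (v23,v27,v20) [--+] → (-0.275992, -2.09756, -0.1184)–(-0.489864, -2.14638, -0.1184)  len=0.2194
  (v20,v27,v24) [+-+] → (-0.275992, -2.09756, -0.1184)–(1.37268, -1.72124, -0.1184)  len=1.6911
  (v26,v2,v27) [++-] → (0.863216, -0.197648, -0.1184)–(0.597524, -0.749276, -0.1184)  len=0.6123
  (v27,v2,v3) [-+-] → (0.863216, -0.197648, -0.1184)–(0.9584, 0, -0.1184)  len=0.2194
  (v27,v3,v24) [--+] → (1.46786, -1.52359, -0.1184)–(1.37268, -1.72124, -0.1184)  len=0.2194
  (v24,v3,v0) [+-+] → (1.46786, -1.52359, -0.1184)–(2.2016, 0, -0.1184)  len=1.6911

Chained into 2 loop(s):
  loop 1: 14 segments, perimeter = 5.8215
  loop 2: 14 segments, perimeter = 13.3731
Total perimeter = 19.195

loops=2 perimeter=19.195


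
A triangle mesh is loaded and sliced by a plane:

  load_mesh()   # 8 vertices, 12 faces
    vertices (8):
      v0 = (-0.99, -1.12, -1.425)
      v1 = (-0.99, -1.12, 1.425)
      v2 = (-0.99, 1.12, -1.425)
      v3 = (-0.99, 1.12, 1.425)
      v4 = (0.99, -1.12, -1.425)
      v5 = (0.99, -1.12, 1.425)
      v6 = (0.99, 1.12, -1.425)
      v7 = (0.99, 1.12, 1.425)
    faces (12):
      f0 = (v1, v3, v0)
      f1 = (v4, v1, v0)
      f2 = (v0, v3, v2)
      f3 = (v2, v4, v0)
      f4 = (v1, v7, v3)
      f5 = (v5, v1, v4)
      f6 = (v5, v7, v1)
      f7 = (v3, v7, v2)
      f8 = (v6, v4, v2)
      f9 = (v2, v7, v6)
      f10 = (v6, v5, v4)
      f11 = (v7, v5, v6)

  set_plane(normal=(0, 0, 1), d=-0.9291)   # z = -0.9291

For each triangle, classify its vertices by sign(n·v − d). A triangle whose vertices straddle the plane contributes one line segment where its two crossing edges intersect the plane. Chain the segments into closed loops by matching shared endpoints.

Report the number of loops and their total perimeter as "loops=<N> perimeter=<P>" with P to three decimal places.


Straddling triangles (8 of 12):
  (v1,v3,v0) [++-] → (-0.99, -0.73024, -0.9291)–(-0.99, -1.12, -0.9291)  len=0.3898
  (v4,v1,v0) [-+-] → (0.64548, -1.12, -0.9291)–(-0.99, -1.12, -0.9291)  len=1.6355
  (v0,v3,v2) [-+-] → (-0.99, -0.73024, -0.9291)–(-0.99, 1.12, -0.9291)  len=1.8502
  (v5,v1,v4) [++-] → (0.64548, -1.12, -0.9291)–(0.99, -1.12, -0.9291)  len=0.3445
  (v3,v7,v2) [++-] → (-0.64548, 1.12, -0.9291)–(-0.99, 1.12, -0.9291)  len=0.3445
  (v2,v7,v6) [-+-] → (-0.64548, 1.12, -0.9291)–(0.99, 1.12, -0.9291)  len=1.6355
  (v6,v5,v4) [-+-] → (0.99, 0.73024, -0.9291)–(0.99, -1.12, -0.9291)  len=1.8502
  (v7,v5,v6) [++-] → (0.99, 0.73024, -0.9291)–(0.99, 1.12, -0.9291)  len=0.3898

Chained into 1 loop(s):
  loop 1: 8 segments, perimeter = 8.4400
Total perimeter = 8.440

loops=1 perimeter=8.440


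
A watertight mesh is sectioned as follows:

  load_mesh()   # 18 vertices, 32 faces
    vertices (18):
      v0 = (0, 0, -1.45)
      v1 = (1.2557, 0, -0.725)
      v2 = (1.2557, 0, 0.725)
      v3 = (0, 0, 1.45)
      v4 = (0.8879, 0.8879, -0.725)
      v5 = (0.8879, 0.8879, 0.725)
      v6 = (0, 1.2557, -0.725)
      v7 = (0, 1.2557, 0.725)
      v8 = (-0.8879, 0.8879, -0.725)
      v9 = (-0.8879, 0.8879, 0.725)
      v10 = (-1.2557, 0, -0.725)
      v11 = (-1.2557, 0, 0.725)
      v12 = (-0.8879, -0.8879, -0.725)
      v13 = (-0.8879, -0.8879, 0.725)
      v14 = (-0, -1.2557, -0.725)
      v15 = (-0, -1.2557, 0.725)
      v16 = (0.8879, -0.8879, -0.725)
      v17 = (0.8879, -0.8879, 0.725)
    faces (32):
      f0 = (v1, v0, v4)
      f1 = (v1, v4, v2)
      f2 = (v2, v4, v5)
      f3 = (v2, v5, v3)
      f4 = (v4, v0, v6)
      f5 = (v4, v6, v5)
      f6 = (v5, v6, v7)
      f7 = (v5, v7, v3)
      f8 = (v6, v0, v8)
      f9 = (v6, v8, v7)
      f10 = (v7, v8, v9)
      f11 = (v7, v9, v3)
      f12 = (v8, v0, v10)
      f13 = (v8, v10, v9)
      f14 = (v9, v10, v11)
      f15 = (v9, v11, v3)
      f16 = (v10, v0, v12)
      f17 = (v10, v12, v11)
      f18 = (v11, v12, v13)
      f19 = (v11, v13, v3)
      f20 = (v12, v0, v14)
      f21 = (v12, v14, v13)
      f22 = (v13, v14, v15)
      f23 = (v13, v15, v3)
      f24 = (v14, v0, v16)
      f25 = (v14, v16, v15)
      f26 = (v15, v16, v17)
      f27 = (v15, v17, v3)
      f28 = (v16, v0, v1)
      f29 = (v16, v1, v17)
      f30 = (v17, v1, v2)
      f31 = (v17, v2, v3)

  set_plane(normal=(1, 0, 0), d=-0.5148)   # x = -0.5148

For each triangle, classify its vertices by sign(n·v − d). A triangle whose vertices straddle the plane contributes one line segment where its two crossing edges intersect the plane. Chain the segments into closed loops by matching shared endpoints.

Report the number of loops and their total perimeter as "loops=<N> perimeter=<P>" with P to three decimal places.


loops=1 perimeter=7.454

Straddling triangles (12 of 32):
  (v6,v0,v8) [++-] → (-0.5148, 0.5148, -1.02965)–(-0.5148, 1.04245, -0.725)  len=0.6093
  (v6,v8,v7) [+-+] → (-0.5148, 1.04245, -0.725)–(-0.5148, 1.04245, -0.115703)  len=0.6093
  (v7,v8,v9) [+--] → (-0.5148, 1.04245, -0.115703)–(-0.5148, 1.04245, 0.725)  len=0.8407
  (v7,v9,v3) [+-+] → (-0.5148, 1.04245, 0.725)–(-0.5148, 0.5148, 1.02965)  len=0.6093
  (v8,v0,v10) [-+-] → (-0.5148, 0.5148, -1.02965)–(-0.5148, 0, -1.15277)  len=0.5293
  (v9,v11,v3) [--+] → (-0.5148, 0, 1.15277)–(-0.5148, 0.5148, 1.02965)  len=0.5293
  (v10,v0,v12) [-+-] → (-0.5148, 0, -1.15277)–(-0.5148, -0.5148, -1.02965)  len=0.5293
  (v11,v13,v3) [--+] → (-0.5148, -0.5148, 1.02965)–(-0.5148, 0, 1.15277)  len=0.5293
  (v12,v0,v14) [-++] → (-0.5148, -0.5148, -1.02965)–(-0.5148, -1.04245, -0.725)  len=0.6093
  (v12,v14,v13) [-+-] → (-0.5148, -1.04245, -0.725)–(-0.5148, -1.04245, 0.115703)  len=0.8407
  (v13,v14,v15) [-++] → (-0.5148, -1.04245, 0.115703)–(-0.5148, -1.04245, 0.725)  len=0.6093
  (v13,v15,v3) [-++] → (-0.5148, -1.04245, 0.725)–(-0.5148, -0.5148, 1.02965)  len=0.6093

Chained into 1 loop(s):
  loop 1: 12 segments, perimeter = 7.4544
Total perimeter = 7.454


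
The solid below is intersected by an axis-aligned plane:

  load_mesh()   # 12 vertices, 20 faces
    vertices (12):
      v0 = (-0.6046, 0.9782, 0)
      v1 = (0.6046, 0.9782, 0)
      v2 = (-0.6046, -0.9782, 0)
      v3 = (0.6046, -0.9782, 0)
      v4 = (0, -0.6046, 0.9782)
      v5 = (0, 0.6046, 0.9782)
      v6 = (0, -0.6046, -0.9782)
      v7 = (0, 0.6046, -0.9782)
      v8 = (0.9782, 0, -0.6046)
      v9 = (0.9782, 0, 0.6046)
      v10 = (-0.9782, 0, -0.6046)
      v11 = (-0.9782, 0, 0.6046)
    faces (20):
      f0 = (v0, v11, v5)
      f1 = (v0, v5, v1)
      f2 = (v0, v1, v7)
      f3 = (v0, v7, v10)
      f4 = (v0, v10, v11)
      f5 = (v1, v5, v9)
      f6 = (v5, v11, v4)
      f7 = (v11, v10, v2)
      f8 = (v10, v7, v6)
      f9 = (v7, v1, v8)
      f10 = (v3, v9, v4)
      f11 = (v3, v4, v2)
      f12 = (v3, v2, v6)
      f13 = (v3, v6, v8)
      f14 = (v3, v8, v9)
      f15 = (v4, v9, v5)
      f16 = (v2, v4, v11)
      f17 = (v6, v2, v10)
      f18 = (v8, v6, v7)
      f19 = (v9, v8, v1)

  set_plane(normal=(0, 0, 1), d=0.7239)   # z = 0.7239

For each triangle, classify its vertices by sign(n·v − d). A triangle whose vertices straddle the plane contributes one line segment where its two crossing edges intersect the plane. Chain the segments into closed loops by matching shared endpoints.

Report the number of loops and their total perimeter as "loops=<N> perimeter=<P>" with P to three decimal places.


loops=1 perimeter=4.278

Straddling triangles (8 of 20):
  (v0,v11,v5) [--+] → (-0.665836, 0.193064, 0.7239)–(-0.157176, 0.701724, 0.7239)  len=0.7194
  (v0,v5,v1) [-+-] → (-0.157176, 0.701724, 0.7239)–(0.157176, 0.701724, 0.7239)  len=0.3144
  (v1,v5,v9) [-+-] → (0.157176, 0.701724, 0.7239)–(0.665836, 0.193064, 0.7239)  len=0.7194
  (v5,v11,v4) [+-+] → (-0.665836, 0.193064, 0.7239)–(-0.665836, -0.193064, 0.7239)  len=0.3861
  (v3,v9,v4) [--+] → (0.665836, -0.193064, 0.7239)–(0.157176, -0.701724, 0.7239)  len=0.7194
  (v3,v4,v2) [-+-] → (0.157176, -0.701724, 0.7239)–(-0.157176, -0.701724, 0.7239)  len=0.3144
  (v4,v9,v5) [+-+] → (0.665836, -0.193064, 0.7239)–(0.665836, 0.193064, 0.7239)  len=0.3861
  (v2,v4,v11) [-+-] → (-0.157176, -0.701724, 0.7239)–(-0.665836, -0.193064, 0.7239)  len=0.7194

Chained into 1 loop(s):
  loop 1: 8 segments, perimeter = 4.2784
Total perimeter = 4.278


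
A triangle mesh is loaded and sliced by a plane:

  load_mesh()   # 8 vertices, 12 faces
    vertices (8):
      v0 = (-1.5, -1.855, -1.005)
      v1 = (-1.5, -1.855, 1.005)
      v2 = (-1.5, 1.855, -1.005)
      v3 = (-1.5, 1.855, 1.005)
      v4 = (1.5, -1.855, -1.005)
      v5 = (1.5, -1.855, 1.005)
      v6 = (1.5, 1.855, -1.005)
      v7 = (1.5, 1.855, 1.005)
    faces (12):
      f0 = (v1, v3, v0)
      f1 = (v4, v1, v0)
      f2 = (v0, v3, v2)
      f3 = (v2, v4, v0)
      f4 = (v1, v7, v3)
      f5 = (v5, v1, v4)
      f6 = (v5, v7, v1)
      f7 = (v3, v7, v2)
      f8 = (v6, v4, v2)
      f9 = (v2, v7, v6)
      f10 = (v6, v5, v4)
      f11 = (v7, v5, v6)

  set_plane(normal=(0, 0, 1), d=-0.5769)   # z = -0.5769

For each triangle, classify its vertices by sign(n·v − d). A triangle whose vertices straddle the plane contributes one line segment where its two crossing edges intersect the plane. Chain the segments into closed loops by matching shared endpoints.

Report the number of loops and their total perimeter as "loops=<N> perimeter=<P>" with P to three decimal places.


loops=1 perimeter=13.420

Straddling triangles (8 of 12):
  (v1,v3,v0) [++-] → (-1.5, -1.06483, -0.5769)–(-1.5, -1.855, -0.5769)  len=0.7902
  (v4,v1,v0) [-+-] → (0.861045, -1.855, -0.5769)–(-1.5, -1.855, -0.5769)  len=2.3610
  (v0,v3,v2) [-+-] → (-1.5, -1.06483, -0.5769)–(-1.5, 1.855, -0.5769)  len=2.9198
  (v5,v1,v4) [++-] → (0.861045, -1.855, -0.5769)–(1.5, -1.855, -0.5769)  len=0.6390
  (v3,v7,v2) [++-] → (-0.861045, 1.855, -0.5769)–(-1.5, 1.855, -0.5769)  len=0.6390
  (v2,v7,v6) [-+-] → (-0.861045, 1.855, -0.5769)–(1.5, 1.855, -0.5769)  len=2.3610
  (v6,v5,v4) [-+-] → (1.5, 1.06483, -0.5769)–(1.5, -1.855, -0.5769)  len=2.9198
  (v7,v5,v6) [++-] → (1.5, 1.06483, -0.5769)–(1.5, 1.855, -0.5769)  len=0.7902

Chained into 1 loop(s):
  loop 1: 8 segments, perimeter = 13.4200
Total perimeter = 13.420


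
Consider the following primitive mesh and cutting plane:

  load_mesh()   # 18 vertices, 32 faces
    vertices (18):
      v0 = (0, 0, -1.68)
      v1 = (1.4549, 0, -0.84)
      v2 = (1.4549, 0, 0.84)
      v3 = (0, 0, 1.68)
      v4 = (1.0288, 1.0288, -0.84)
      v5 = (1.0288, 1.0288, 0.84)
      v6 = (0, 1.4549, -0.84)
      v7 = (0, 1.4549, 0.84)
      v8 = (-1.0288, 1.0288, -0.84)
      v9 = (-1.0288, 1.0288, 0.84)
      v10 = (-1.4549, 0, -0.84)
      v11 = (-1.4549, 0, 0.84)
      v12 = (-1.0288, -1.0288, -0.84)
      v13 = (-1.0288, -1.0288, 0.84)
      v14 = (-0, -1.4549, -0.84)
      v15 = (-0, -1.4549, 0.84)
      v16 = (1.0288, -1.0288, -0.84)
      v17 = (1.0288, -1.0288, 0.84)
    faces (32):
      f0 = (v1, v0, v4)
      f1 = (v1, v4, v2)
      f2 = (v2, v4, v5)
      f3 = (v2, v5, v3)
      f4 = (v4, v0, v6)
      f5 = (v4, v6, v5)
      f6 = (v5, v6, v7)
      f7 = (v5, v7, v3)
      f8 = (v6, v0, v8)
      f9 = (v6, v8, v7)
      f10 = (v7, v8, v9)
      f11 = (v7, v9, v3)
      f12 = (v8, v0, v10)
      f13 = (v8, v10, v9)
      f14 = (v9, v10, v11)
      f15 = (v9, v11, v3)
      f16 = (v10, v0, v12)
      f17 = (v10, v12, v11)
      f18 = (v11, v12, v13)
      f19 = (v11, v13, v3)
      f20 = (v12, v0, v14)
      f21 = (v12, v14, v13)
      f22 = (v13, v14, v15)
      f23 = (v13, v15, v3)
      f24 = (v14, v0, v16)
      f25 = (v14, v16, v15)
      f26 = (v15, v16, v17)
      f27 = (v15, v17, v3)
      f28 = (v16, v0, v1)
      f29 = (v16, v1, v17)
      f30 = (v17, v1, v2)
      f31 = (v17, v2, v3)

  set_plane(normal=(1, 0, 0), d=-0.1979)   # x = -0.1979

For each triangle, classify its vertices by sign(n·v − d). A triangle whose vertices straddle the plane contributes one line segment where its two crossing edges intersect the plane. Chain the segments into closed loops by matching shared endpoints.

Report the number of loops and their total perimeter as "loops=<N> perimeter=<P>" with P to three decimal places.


loops=1 perimeter=9.601

Straddling triangles (12 of 32):
  (v6,v0,v8) [++-] → (-0.1979, 0.1979, -1.51842)–(-0.1979, 1.37294, -0.84)  len=1.3568
  (v6,v8,v7) [+-+] → (-0.1979, 1.37294, -0.84)–(-0.1979, 1.37294, 0.516835)  len=1.3568
  (v7,v8,v9) [+--] → (-0.1979, 1.37294, 0.516835)–(-0.1979, 1.37294, 0.84)  len=0.3232
  (v7,v9,v3) [+-+] → (-0.1979, 1.37294, 0.84)–(-0.1979, 0.1979, 1.51842)  len=1.3568
  (v8,v0,v10) [-+-] → (-0.1979, 0.1979, -1.51842)–(-0.1979, 0, -1.56574)  len=0.2035
  (v9,v11,v3) [--+] → (-0.1979, 0, 1.56574)–(-0.1979, 0.1979, 1.51842)  len=0.2035
  (v10,v0,v12) [-+-] → (-0.1979, 0, -1.56574)–(-0.1979, -0.1979, -1.51842)  len=0.2035
  (v11,v13,v3) [--+] → (-0.1979, -0.1979, 1.51842)–(-0.1979, 0, 1.56574)  len=0.2035
  (v12,v0,v14) [-++] → (-0.1979, -0.1979, -1.51842)–(-0.1979, -1.37294, -0.84)  len=1.3568
  (v12,v14,v13) [-+-] → (-0.1979, -1.37294, -0.84)–(-0.1979, -1.37294, -0.516835)  len=0.3232
  (v13,v14,v15) [-++] → (-0.1979, -1.37294, -0.516835)–(-0.1979, -1.37294, 0.84)  len=1.3568
  (v13,v15,v3) [-++] → (-0.1979, -1.37294, 0.84)–(-0.1979, -0.1979, 1.51842)  len=1.3568

Chained into 1 loop(s):
  loop 1: 12 segments, perimeter = 9.6012
Total perimeter = 9.601


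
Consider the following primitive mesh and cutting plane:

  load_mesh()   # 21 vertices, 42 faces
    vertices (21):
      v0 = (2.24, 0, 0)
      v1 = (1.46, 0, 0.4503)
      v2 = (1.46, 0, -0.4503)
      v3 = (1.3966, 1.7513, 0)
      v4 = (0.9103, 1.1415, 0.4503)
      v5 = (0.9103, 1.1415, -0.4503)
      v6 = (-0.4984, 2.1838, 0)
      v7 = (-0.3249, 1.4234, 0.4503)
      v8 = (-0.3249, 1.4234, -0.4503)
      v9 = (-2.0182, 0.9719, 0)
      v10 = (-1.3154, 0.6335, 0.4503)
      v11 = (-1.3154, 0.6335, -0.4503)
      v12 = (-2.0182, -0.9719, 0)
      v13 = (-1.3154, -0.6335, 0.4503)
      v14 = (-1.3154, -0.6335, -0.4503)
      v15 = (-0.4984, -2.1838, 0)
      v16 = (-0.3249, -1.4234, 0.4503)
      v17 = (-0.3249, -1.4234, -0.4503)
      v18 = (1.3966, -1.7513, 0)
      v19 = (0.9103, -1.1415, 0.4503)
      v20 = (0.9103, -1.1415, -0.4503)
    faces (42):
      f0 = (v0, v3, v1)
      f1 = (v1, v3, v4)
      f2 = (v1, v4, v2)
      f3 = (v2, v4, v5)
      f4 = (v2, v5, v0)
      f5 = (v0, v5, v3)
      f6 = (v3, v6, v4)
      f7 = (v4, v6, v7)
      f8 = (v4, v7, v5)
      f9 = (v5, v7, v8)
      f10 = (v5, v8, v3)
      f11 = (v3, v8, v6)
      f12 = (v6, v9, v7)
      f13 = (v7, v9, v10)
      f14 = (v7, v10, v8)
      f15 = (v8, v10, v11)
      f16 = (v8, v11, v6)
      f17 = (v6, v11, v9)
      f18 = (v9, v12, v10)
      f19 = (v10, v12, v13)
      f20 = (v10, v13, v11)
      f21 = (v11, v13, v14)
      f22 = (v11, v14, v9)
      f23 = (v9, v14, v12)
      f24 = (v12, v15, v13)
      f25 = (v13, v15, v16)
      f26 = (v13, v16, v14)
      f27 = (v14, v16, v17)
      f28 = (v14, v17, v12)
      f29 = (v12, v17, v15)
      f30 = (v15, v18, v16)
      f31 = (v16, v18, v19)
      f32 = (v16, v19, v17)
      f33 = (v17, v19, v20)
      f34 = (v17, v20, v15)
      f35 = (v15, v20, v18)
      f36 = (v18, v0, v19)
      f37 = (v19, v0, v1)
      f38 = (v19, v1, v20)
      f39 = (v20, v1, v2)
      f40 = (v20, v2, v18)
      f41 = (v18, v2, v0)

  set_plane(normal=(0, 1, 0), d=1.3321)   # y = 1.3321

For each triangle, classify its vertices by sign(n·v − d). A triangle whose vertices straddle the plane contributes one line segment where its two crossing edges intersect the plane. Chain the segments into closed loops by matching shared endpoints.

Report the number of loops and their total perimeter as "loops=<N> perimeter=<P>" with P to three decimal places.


Straddling triangles (14 of 42):
  (v0,v3,v1) [-+-] → (1.59848, 1.3321, 0)–(1.41178, 1.3321, 0.107786)  len=0.2156
  (v1,v3,v4) [-+-] → (1.41178, 1.3321, 0.107786)–(1.0623, 1.3321, 0.309554)  len=0.4035
  (v0,v5,v3) [--+] → (1.0623, 1.3321, -0.309554)–(1.59848, 1.3321, 0)  len=0.6191
  (v3,v6,v4) [++-] → (0.652698, 1.3321, 0.367956)–(1.0623, 1.3321, 0.309554)  len=0.4137
  (v4,v6,v7) [-++] → (0.652698, 1.3321, 0.367956)–(0.0751488, 1.3321, 0.4503)  len=0.5834
  (v4,v7,v5) [-+-] → (0.0751488, 1.3321, 0.4503)–(0.0751488, 1.3321, 0.158619)  len=0.2917
  (v5,v7,v8) [-++] → (0.0751488, 1.3321, 0.158619)–(0.0751488, 1.3321, -0.4503)  len=0.6089
  (v5,v8,v3) [-++] → (0.0751488, 1.3321, -0.4503)–(1.0623, 1.3321, -0.309554)  len=0.9971
  (v6,v9,v7) [+-+] → (-1.56649, 1.3321, 0)–(-0.66731, 1.3321, 0.359243)  len=0.9683
  (v7,v9,v10) [+--] → (-0.66731, 1.3321, 0.359243)–(-0.439386, 1.3321, 0.4503)  len=0.2454
  (v7,v10,v8) [+-+] → (-0.439386, 1.3321, 0.4503)–(-0.439386, 1.3321, -0.346205)  len=0.7965
  (v8,v10,v11) [+--] → (-0.439386, 1.3321, -0.346205)–(-0.439386, 1.3321, -0.4503)  len=0.1041
  (v8,v11,v6) [+-+] → (-0.439386, 1.3321, -0.4503)–(-0.947241, 1.3321, -0.247385)  len=0.5469
  (v6,v11,v9) [+--] → (-0.947241, 1.3321, -0.247385)–(-1.56649, 1.3321, 0)  len=0.6668

Chained into 2 loop(s):
  loop 1: 8 segments, perimeter = 4.1331
  loop 2: 6 segments, perimeter = 3.3280
Total perimeter = 7.461

loops=2 perimeter=7.461


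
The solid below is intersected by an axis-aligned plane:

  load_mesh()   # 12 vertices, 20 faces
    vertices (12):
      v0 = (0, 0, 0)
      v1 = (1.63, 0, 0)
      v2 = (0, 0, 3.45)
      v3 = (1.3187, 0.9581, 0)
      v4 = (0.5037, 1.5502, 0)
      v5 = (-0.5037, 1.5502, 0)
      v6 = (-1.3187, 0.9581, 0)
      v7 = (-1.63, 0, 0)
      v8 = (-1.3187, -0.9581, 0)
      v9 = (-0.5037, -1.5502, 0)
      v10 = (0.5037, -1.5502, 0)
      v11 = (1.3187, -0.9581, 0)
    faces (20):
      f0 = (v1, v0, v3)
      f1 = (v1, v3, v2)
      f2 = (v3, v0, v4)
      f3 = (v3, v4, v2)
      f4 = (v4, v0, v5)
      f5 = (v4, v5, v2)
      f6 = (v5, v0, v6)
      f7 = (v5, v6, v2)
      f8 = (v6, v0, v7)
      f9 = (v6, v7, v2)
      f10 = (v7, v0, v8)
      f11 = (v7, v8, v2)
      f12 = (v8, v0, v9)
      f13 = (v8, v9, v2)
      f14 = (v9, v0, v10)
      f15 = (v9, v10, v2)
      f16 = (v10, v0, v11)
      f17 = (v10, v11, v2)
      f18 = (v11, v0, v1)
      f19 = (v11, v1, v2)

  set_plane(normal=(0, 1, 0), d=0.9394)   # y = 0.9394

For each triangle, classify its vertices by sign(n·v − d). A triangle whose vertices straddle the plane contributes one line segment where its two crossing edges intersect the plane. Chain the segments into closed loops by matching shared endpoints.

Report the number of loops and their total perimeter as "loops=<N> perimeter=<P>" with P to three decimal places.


Straddling triangles (10 of 20):
  (v1,v0,v3) [--+] → (1.29296, 0.9394, 0)–(1.32478, 0.9394, 0)  len=0.0318
  (v1,v3,v2) [-+-] → (1.32478, 0.9394, 0)–(1.29296, 0.9394, 0.0673364)  len=0.0745
  (v3,v0,v4) [+-+] → (1.29296, 0.9394, 0)–(0.305235, 0.9394, 0)  len=0.9877
  (v3,v4,v2) [++-] → (0.305235, 0.9394, 1.35935)–(1.29296, 0.9394, 0.0673364)  len=1.6263
  (v4,v0,v5) [+-+] → (0.305235, 0.9394, 0)–(-0.305235, 0.9394, 0)  len=0.6105
  (v4,v5,v2) [++-] → (-0.305235, 0.9394, 1.35935)–(0.305235, 0.9394, 1.35935)  len=0.6105
  (v5,v0,v6) [+-+] → (-0.305235, 0.9394, 0)–(-1.29296, 0.9394, 0)  len=0.9877
  (v5,v6,v2) [++-] → (-1.29296, 0.9394, 0.0673364)–(-0.305235, 0.9394, 1.35935)  len=1.6263
  (v6,v0,v7) [+--] → (-1.29296, 0.9394, 0)–(-1.32478, 0.9394, 0)  len=0.0318
  (v6,v7,v2) [+--] → (-1.32478, 0.9394, 0)–(-1.29296, 0.9394, 0.0673364)  len=0.0745

Chained into 1 loop(s):
  loop 1: 10 segments, perimeter = 6.6616
Total perimeter = 6.662

loops=1 perimeter=6.662


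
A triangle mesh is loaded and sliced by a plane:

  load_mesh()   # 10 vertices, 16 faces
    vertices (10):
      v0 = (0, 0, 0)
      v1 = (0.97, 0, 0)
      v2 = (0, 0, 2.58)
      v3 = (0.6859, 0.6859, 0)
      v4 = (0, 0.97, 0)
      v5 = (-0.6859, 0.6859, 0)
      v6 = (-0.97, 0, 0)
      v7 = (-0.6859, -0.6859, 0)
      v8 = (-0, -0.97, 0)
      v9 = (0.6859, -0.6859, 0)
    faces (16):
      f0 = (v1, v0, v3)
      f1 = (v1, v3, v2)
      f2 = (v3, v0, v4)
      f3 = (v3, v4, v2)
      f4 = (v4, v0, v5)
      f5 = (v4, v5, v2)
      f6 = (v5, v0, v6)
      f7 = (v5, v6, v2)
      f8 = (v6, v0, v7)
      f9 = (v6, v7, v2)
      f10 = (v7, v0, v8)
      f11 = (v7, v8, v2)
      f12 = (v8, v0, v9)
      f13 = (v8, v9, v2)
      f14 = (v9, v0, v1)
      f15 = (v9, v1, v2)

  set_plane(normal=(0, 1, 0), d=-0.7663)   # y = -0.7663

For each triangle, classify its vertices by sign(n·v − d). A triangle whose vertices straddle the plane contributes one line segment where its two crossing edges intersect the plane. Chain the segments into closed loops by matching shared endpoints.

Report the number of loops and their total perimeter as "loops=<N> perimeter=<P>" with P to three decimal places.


loops=1 perimeter=2.447

Straddling triangles (4 of 16):
  (v7,v0,v8) [++-] → (0, -0.7663, 0)–(-0.491791, -0.7663, 0)  len=0.4918
  (v7,v8,v2) [+-+] → (-0.491791, -0.7663, 0)–(0, -0.7663, 0.5418)  len=0.7317
  (v8,v0,v9) [-++] → (0, -0.7663, 0)–(0.491791, -0.7663, 0)  len=0.4918
  (v8,v9,v2) [-++] → (0.491791, -0.7663, 0)–(0, -0.7663, 0.5418)  len=0.7317

Chained into 1 loop(s):
  loop 1: 4 segments, perimeter = 2.4470
Total perimeter = 2.447


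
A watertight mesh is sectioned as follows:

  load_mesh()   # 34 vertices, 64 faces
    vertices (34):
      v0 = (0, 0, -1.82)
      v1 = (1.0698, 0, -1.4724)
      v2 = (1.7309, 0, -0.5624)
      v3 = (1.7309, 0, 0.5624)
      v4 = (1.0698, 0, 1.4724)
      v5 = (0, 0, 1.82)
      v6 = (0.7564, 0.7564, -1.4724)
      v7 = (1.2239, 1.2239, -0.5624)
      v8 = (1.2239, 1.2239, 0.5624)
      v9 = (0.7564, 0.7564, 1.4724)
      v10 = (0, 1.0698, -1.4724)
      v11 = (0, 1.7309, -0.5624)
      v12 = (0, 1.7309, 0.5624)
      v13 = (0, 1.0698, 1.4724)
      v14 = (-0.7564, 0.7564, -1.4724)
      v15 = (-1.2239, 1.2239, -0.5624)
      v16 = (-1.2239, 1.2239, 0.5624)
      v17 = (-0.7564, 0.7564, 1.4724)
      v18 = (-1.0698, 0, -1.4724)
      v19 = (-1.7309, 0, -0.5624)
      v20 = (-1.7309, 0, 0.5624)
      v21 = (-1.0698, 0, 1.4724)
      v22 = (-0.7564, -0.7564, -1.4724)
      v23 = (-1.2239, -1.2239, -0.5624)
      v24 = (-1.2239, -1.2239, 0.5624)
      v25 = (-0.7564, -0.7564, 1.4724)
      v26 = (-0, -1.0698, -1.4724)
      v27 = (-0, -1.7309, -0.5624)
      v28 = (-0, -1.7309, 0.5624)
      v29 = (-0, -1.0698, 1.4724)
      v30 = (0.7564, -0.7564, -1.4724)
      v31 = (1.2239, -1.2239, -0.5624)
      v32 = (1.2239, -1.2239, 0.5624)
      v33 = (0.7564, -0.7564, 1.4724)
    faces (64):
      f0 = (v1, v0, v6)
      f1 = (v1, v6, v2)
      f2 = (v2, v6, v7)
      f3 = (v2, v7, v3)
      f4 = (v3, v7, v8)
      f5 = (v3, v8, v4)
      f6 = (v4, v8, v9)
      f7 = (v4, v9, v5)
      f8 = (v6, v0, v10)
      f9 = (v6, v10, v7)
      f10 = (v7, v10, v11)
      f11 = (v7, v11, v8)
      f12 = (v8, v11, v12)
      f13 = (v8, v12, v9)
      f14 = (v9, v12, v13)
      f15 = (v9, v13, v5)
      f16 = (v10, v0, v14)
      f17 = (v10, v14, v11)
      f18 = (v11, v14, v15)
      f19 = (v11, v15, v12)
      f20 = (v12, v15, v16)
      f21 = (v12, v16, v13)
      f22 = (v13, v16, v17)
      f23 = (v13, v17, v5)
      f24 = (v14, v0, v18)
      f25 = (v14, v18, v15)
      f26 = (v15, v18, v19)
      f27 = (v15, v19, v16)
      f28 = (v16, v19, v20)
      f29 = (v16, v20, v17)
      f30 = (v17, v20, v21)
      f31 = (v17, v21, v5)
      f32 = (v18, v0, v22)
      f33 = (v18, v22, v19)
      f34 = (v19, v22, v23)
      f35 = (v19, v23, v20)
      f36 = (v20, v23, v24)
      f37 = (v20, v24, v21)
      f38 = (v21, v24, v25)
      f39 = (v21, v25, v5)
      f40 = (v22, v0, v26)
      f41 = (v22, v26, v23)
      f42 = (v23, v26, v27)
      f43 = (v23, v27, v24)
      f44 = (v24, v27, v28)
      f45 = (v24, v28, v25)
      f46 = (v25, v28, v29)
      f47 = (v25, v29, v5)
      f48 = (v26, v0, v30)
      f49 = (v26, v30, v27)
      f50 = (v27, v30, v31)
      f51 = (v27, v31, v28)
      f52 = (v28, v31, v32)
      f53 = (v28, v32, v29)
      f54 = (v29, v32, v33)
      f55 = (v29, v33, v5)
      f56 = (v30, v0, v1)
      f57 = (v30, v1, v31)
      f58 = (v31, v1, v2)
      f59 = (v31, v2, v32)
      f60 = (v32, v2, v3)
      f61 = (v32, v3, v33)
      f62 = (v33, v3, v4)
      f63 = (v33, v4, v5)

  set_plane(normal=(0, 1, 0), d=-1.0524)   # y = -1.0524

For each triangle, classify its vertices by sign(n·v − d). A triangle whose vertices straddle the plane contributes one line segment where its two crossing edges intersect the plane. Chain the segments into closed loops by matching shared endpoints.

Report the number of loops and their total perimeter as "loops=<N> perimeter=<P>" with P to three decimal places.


Straddling triangles (20 of 64):
  (v19,v22,v23) [++-] → (-1.0524, -1.0524, -0.896229)–(-1.29494, -1.0524, -0.5624)  len=0.4126
  (v19,v23,v20) [+-+] → (-1.29494, -1.0524, -0.5624)–(-1.29494, -1.0524, -0.404786)  len=0.1576
  (v20,v23,v24) [+--] → (-1.29494, -1.0524, -0.404786)–(-1.29494, -1.0524, 0.5624)  len=0.9672
  (v20,v24,v21) [+-+] → (-1.29494, -1.0524, 0.5624)–(-1.20231, -1.0524, 0.689915)  len=0.1576
  (v21,v24,v25) [+-+] → (-1.20231, -1.0524, 0.689915)–(-1.0524, -1.0524, 0.896229)  len=0.2550
  (v22,v0,v26) [++-] → (0, -1.0524, -1.47805)–(-0.0419954, -1.0524, -1.4724)  len=0.0424
  (v22,v26,v23) [+--] → (-0.0419954, -1.0524, -1.4724)–(-1.0524, -1.0524, -0.896229)  len=1.1631
  (v24,v28,v25) [--+] → (-0.526647, -1.0524, 1.19599)–(-1.0524, -1.0524, 0.896229)  len=0.6052
  (v25,v28,v29) [+--] → (-0.526647, -1.0524, 1.19599)–(-0.0419954, -1.0524, 1.4724)  len=0.5579
  (v25,v29,v5) [+-+] → (-0.0419954, -1.0524, 1.4724)–(0, -1.0524, 1.47805)  len=0.0424
  (v26,v0,v30) [-++] → (0, -1.0524, -1.47805)–(0.0419954, -1.0524, -1.4724)  len=0.0424
  (v26,v30,v27) [-+-] → (0.0419954, -1.0524, -1.4724)–(0.526647, -1.0524, -1.19599)  len=0.5579
  (v27,v30,v31) [-+-] → (0.526647, -1.0524, -1.19599)–(1.0524, -1.0524, -0.896229)  len=0.6052
  (v29,v32,v33) [--+] → (1.0524, -1.0524, 0.896229)–(0.0419954, -1.0524, 1.4724)  len=1.1631
  (v29,v33,v5) [-++] → (0.0419954, -1.0524, 1.4724)–(0, -1.0524, 1.47805)  len=0.0424
  (v30,v1,v31) [++-] → (1.20231, -1.0524, -0.689915)–(1.0524, -1.0524, -0.896229)  len=0.2550
  (v31,v1,v2) [-++] → (1.20231, -1.0524, -0.689915)–(1.29494, -1.0524, -0.5624)  len=0.1576
  (v31,v2,v32) [-+-] → (1.29494, -1.0524, -0.5624)–(1.29494, -1.0524, 0.404786)  len=0.9672
  (v32,v2,v3) [-++] → (1.29494, -1.0524, 0.404786)–(1.29494, -1.0524, 0.5624)  len=0.1576
  (v32,v3,v33) [-++] → (1.29494, -1.0524, 0.5624)–(1.0524, -1.0524, 0.896229)  len=0.4126

Chained into 1 loop(s):
  loop 1: 20 segments, perimeter = 8.7222
Total perimeter = 8.722

loops=1 perimeter=8.722


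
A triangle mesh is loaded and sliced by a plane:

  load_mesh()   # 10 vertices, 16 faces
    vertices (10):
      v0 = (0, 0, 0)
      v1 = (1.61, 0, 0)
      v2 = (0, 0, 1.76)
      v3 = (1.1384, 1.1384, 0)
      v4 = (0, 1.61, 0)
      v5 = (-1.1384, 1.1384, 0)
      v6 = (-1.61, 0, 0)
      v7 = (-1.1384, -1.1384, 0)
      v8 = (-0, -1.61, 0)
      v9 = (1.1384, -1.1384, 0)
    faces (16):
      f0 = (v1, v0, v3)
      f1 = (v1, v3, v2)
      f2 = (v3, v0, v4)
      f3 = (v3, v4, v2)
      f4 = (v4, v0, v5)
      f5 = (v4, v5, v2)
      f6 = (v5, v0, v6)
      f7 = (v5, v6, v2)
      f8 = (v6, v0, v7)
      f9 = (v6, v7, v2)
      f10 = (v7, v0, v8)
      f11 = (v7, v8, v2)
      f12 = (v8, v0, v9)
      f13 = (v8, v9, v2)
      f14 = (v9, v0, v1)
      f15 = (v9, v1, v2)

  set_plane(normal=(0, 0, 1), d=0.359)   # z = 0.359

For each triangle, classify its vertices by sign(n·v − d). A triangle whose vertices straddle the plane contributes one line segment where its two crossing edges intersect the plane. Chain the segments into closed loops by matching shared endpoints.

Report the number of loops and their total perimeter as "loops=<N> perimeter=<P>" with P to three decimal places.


Straddling triangles (8 of 16):
  (v1,v3,v2) [--+] → (0.906192, 0.906192, 0.359)–(1.2816, 0, 0.359)  len=0.9809
  (v3,v4,v2) [--+] → (0, 1.2816, 0.359)–(0.906192, 0.906192, 0.359)  len=0.9809
  (v4,v5,v2) [--+] → (-0.906192, 0.906192, 0.359)–(0, 1.2816, 0.359)  len=0.9809
  (v5,v6,v2) [--+] → (-1.2816, 0, 0.359)–(-0.906192, 0.906192, 0.359)  len=0.9809
  (v6,v7,v2) [--+] → (-0.906192, -0.906192, 0.359)–(-1.2816, 0, 0.359)  len=0.9809
  (v7,v8,v2) [--+] → (0, -1.2816, 0.359)–(-0.906192, -0.906192, 0.359)  len=0.9809
  (v8,v9,v2) [--+] → (0.906192, -0.906192, 0.359)–(0, -1.2816, 0.359)  len=0.9809
  (v9,v1,v2) [--+] → (1.2816, 0, 0.359)–(0.906192, -0.906192, 0.359)  len=0.9809

Chained into 1 loop(s):
  loop 1: 8 segments, perimeter = 7.8470
Total perimeter = 7.847

loops=1 perimeter=7.847


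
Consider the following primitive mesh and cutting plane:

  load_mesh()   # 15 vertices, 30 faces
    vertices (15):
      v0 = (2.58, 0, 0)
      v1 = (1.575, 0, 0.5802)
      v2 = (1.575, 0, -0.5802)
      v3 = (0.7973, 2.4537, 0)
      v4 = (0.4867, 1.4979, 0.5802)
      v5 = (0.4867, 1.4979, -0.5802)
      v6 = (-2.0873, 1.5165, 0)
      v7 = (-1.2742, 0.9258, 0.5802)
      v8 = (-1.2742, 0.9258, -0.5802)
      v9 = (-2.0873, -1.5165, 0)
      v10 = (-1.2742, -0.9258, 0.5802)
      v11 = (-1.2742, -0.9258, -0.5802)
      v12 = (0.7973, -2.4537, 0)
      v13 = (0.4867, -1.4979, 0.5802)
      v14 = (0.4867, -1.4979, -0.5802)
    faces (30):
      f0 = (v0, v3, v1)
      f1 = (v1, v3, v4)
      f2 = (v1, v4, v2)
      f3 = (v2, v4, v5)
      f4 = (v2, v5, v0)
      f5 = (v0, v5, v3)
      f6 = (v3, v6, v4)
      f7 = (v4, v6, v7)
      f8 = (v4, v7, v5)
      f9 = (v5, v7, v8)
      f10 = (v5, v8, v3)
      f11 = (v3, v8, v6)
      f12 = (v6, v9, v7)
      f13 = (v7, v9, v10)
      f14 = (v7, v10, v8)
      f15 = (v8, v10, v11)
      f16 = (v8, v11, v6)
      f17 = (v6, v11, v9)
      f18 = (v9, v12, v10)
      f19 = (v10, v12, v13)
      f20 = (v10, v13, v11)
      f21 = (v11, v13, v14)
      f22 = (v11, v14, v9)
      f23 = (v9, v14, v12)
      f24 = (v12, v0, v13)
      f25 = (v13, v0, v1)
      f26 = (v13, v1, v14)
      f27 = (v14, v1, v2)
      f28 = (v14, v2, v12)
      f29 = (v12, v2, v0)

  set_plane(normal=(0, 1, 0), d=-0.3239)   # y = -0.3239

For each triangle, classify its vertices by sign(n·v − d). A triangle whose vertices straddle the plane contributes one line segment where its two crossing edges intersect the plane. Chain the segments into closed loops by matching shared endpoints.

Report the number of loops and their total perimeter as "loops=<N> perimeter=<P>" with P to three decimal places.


loops=2 perimeter=6.639

Straddling triangles (12 of 30):
  (v6,v9,v7) [+-+] → (-2.0873, -0.3239, 0)–(-1.69025, -0.3239, 0.283318)  len=0.4878
  (v7,v9,v10) [+--] → (-1.69025, -0.3239, 0.283318)–(-1.2742, -0.3239, 0.5802)  len=0.5111
  (v7,v10,v8) [+-+] → (-1.2742, -0.3239, 0.5802)–(-1.2742, -0.3239, 0.202989)  len=0.3772
  (v8,v10,v11) [+--] → (-1.2742, -0.3239, 0.202989)–(-1.2742, -0.3239, -0.5802)  len=0.7832
  (v8,v11,v6) [+-+] → (-1.2742, -0.3239, -0.5802)–(-1.47459, -0.3239, -0.437211)  len=0.2462
  (v6,v11,v9) [+--] → (-1.47459, -0.3239, -0.437211)–(-2.0873, -0.3239, 0)  len=0.7527
  (v12,v0,v13) [-+-] → (2.34468, -0.3239, 0)–(2.12735, -0.3239, 0.12546)  len=0.2509
  (v13,v0,v1) [-++] → (2.12735, -0.3239, 0.12546)–(1.33967, -0.3239, 0.5802)  len=0.9095
  (v13,v1,v14) [-+-] → (1.33967, -0.3239, 0.5802)–(1.33967, -0.3239, 0.32928)  len=0.2509
  (v14,v1,v2) [-++] → (1.33967, -0.3239, 0.32928)–(1.33967, -0.3239, -0.5802)  len=0.9095
  (v14,v2,v12) [-+-] → (1.33967, -0.3239, -0.5802)–(1.47234, -0.3239, -0.503611)  len=0.1532
  (v12,v2,v0) [-++] → (1.47234, -0.3239, -0.503611)–(2.34468, -0.3239, 0)  len=1.0073

Chained into 2 loop(s):
  loop 1: 6 segments, perimeter = 3.1582
  loop 2: 6 segments, perimeter = 3.4813
Total perimeter = 6.639


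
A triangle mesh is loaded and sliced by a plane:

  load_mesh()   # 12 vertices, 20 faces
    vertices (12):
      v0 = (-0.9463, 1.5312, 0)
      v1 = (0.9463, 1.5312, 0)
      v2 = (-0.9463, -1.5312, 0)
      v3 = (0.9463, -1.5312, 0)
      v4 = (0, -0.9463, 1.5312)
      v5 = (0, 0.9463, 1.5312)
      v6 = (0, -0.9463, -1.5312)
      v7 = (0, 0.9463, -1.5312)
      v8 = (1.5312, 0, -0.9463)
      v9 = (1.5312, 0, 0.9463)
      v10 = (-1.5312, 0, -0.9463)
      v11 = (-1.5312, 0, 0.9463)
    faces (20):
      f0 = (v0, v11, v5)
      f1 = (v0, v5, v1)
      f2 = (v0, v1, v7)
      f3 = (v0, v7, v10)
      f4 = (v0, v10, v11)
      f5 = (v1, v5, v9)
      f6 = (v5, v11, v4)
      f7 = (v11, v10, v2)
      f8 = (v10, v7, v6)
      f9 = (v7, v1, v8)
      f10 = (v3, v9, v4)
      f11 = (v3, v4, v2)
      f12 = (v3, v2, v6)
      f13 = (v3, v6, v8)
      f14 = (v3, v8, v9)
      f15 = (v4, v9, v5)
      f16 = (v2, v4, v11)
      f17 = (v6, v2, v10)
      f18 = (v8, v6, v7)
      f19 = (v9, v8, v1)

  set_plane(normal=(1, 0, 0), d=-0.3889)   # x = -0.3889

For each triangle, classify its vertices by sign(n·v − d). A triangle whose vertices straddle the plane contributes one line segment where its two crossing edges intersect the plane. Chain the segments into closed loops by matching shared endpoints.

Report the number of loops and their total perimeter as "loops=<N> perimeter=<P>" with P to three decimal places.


Straddling triangles (10 of 20):
  (v0,v11,v5) [--+] → (-0.3889, 0.705955, 1.38264)–(-0.3889, 1.18668, 0.901924)  len=0.6798
  (v0,v5,v1) [-++] → (-0.3889, 1.18668, 0.901924)–(-0.3889, 1.5312, 0)  len=0.9655
  (v0,v1,v7) [-++] → (-0.3889, 1.5312, 0)–(-0.3889, 1.18668, -0.901924)  len=0.9655
  (v0,v7,v10) [-+-] → (-0.3889, 1.18668, -0.901924)–(-0.3889, 0.705955, -1.38264)  len=0.6798
  (v5,v11,v4) [+-+] → (-0.3889, 0.705955, 1.38264)–(-0.3889, -0.705955, 1.38264)  len=1.4119
  (v10,v7,v6) [-++] → (-0.3889, 0.705955, -1.38264)–(-0.3889, -0.705955, -1.38264)  len=1.4119
  (v3,v4,v2) [++-] → (-0.3889, -1.18668, 0.901924)–(-0.3889, -1.5312, 0)  len=0.9655
  (v3,v2,v6) [+-+] → (-0.3889, -1.5312, 0)–(-0.3889, -1.18668, -0.901924)  len=0.9655
  (v2,v4,v11) [-+-] → (-0.3889, -1.18668, 0.901924)–(-0.3889, -0.705955, 1.38264)  len=0.6798
  (v6,v2,v10) [+--] → (-0.3889, -1.18668, -0.901924)–(-0.3889, -0.705955, -1.38264)  len=0.6798

Chained into 1 loop(s):
  loop 1: 10 segments, perimeter = 9.4051
Total perimeter = 9.405

loops=1 perimeter=9.405
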